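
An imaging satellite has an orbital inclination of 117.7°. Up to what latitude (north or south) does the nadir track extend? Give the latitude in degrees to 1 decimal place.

Retrograde orbit: the ground track reaches ±(180° − i) = ±(180 − 117.7) = ±62.3°.

62.3°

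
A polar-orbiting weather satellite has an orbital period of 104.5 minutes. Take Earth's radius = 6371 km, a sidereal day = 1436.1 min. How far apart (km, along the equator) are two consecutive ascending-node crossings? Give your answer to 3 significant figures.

2910 km

T = 104.5 min = 6270.0 s.
During one orbit Earth rotates (6270.0 / 86166) × 360° = 26.20°.
At the equator that is 26.20° × (2π·6371/360) km/° = 26.20 × 111.2 = 2913 km.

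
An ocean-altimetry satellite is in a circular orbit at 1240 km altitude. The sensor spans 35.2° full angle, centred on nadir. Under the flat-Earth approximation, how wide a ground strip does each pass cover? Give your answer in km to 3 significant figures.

Half-angle = 35.2°/2 = 17.6°.
Swath width ≈ 2h·tan(θ/2) = 2 × 1240 × tan(17.6°) = 786.7 km.

787 km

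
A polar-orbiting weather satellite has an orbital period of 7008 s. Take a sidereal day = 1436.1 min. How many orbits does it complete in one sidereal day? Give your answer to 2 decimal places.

12.30

Orbits per sidereal day = 86166 / 7008.0 = 12.295.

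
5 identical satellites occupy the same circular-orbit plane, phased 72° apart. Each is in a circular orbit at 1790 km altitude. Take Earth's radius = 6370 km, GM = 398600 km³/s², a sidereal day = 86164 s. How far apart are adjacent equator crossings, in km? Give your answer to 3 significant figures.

682 km

Semi-major axis a = 6370 + 1790 = 8160 km. Period T = 2π√(a³/μ) = 2π√(8160³/398600) = 7335.8 s = 122.26 min.
Single-satellite node shift = (7335.8/86164) × 360° = 30.65°.
With 5 satellites evenly phased, successive equator crossings are 30.65/5 = 6.130° apart.
That is 6.130 × 111.2 = 682 km at the equator.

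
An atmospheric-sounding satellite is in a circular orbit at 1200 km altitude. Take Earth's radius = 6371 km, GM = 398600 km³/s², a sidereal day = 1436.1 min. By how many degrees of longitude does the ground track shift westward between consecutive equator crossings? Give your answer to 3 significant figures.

Semi-major axis a = 6371 + 1200 = 7571 km. Period T = 2π√(a³/μ) = 2π√(7571³/398600) = 6556.0 s = 109.27 min.
During one orbit Earth rotates (6556.0 / 86166) × 360° = 27.39°.

27.4°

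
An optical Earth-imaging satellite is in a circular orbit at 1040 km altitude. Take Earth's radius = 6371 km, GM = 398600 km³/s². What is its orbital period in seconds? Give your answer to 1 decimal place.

6349.3 seconds

Semi-major axis a = 6371 + 1040 = 7411 km. Period T = 2π√(a³/μ) = 2π√(7411³/398600) = 6349.3 s = 105.82 min.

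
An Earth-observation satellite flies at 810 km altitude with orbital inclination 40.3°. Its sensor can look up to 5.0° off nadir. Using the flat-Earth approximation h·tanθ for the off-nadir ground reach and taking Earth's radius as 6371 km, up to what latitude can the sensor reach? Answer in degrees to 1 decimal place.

For a prograde orbit the ground track reaches latitude ±i = ±40.3°.
Sensor half-swath on the ground ≈ 810·tan(5.0°) = 71 km = 0.64° of latitude.
Maximum observable latitude ≈ 40.3 + 0.64 = 40.9°.

40.9°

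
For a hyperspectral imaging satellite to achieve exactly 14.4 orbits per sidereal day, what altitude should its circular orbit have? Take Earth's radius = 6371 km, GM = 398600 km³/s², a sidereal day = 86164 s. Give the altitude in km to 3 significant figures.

Required period T = 86164 / 14.4 = 5983.6 s.
From T = 2π√(a³/μ): a = (μ T²/4π²)^(1/3) = (398600 × 5983.6² / 4π²)^(1/3) = 7124 km.
Altitude h = a − R = 7124 − 6371 = 753 km.

753 km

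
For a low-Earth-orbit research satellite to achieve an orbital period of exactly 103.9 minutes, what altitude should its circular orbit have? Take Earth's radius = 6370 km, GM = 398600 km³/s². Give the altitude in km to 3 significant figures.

T = 103.9 min = 6234.0 s.
From T = 2π√(a³/μ): a = (μ T²/4π²)^(1/3) = (398600 × 6234.0² / 4π²)^(1/3) = 7321 km.
Altitude h = a − R = 7321 − 6370 = 951 km.

951 km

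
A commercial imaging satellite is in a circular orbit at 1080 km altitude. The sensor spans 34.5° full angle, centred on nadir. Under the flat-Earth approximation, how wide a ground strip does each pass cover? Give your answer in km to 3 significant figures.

671 km

Half-angle = 34.5°/2 = 17.25°.
Swath width ≈ 2h·tan(θ/2) = 2 × 1080 × tan(17.25°) = 670.7 km.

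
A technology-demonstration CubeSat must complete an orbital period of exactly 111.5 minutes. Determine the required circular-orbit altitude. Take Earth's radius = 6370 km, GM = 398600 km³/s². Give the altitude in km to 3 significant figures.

1300 km

T = 111.5 min = 6690.0 s.
From T = 2π√(a³/μ): a = (μ T²/4π²)^(1/3) = (398600 × 6690.0² / 4π²)^(1/3) = 7674 km.
Altitude h = a − R = 7674 − 6370 = 1304 km.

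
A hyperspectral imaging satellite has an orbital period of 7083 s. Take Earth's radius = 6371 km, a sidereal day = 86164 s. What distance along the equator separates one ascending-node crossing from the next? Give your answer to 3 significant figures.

During one orbit Earth rotates (7083.0 / 86164) × 360° = 29.59°.
At the equator that is 29.59° × (2π·6371/360) km/° = 29.59 × 111.2 = 3291 km.

3290 km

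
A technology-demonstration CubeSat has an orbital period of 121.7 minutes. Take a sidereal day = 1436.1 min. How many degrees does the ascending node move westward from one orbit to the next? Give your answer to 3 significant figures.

30.5°

T = 121.7 min = 7302.0 s.
During one orbit Earth rotates (7302.0 / 86166) × 360° = 30.51°.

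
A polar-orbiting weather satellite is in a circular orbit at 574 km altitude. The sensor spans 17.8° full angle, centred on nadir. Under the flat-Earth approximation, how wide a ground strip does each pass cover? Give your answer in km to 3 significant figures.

180 km

Half-angle = 17.8°/2 = 8.9°.
Swath width ≈ 2h·tan(θ/2) = 2 × 574 × tan(8.9°) = 179.8 km.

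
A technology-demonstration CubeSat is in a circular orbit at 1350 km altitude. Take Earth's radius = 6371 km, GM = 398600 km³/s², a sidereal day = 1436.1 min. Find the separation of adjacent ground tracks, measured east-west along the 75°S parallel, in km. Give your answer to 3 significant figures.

Semi-major axis a = 6371 + 1350 = 7721 km. Period T = 2π√(a³/μ) = 2π√(7721³/398600) = 6751.8 s = 112.53 min.
Node shift per orbit = (6751.8/86166) × 360° = 28.21°.
Equatorial spacing = 28.21 × 111.2 km/° = 3137 km.
At 75° latitude, spacing = 3137 × cos(75°) = 812 km.

812 km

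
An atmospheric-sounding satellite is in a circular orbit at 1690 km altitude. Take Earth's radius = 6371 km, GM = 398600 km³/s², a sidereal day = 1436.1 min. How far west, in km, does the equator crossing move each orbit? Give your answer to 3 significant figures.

3350 km

Semi-major axis a = 6371 + 1690 = 8061 km. Period T = 2π√(a³/μ) = 2π√(8061³/398600) = 7202.7 s = 120.04 min.
During one orbit Earth rotates (7202.7 / 86166) × 360° = 30.09°.
At the equator that is 30.09° × (2π·6371/360) km/° = 30.09 × 111.2 = 3346 km.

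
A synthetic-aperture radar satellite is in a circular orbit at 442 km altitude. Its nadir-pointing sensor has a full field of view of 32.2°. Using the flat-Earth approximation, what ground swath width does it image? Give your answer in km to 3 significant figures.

255 km

Half-angle = 32.2°/2 = 16.1°.
Swath width ≈ 2h·tan(θ/2) = 2 × 442 × tan(16.1°) = 255.2 km.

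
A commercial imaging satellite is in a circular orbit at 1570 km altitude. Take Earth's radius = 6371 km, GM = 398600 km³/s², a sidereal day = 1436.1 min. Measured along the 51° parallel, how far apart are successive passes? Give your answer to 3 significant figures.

2060 km

Semi-major axis a = 6371 + 1570 = 7941 km. Period T = 2π√(a³/μ) = 2π√(7941³/398600) = 7042.5 s = 117.37 min.
Node shift per orbit = (7042.5/86166) × 360° = 29.42°.
Equatorial spacing = 29.42 × 111.2 km/° = 3272 km.
At 51° latitude, spacing = 3272 × cos(51°) = 2059 km.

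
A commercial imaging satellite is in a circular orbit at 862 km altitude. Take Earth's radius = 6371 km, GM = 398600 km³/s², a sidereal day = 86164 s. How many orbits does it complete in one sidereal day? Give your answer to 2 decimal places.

Semi-major axis a = 6371 + 862 = 7233 km. Period T = 2π√(a³/μ) = 2π√(7233³/398600) = 6121.9 s = 102.03 min.
Orbits per sidereal day = 86164 / 6121.9 = 14.075.

14.07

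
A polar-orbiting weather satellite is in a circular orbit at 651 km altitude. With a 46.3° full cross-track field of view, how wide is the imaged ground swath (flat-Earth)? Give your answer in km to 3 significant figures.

557 km

Half-angle = 46.3°/2 = 23.15°.
Swath width ≈ 2h·tan(θ/2) = 2 × 651 × tan(23.15°) = 556.7 km.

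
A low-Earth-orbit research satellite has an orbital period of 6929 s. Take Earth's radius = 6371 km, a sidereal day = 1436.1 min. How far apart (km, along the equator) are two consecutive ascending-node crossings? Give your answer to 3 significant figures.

3220 km

During one orbit Earth rotates (6929.0 / 86166) × 360° = 28.95°.
At the equator that is 28.95° × (2π·6371/360) km/° = 28.95 × 111.2 = 3219 km.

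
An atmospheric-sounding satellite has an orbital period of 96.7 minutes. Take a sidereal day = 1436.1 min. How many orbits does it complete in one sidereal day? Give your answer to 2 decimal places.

14.85

T = 96.7 min = 5802.0 s.
Orbits per sidereal day = 86166 / 5802.0 = 14.851.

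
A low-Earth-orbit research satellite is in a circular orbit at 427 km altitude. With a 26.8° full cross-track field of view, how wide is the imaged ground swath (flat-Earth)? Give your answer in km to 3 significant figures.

Half-angle = 26.8°/2 = 13.4°.
Swath width ≈ 2h·tan(θ/2) = 2 × 427 × tan(13.4°) = 203.5 km.

203 km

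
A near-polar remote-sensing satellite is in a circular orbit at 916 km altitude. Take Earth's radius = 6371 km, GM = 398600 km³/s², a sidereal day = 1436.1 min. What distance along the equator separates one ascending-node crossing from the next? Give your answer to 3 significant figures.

2880 km

Semi-major axis a = 6371 + 916 = 7287 km. Period T = 2π√(a³/μ) = 2π√(7287³/398600) = 6190.6 s = 103.18 min.
During one orbit Earth rotates (6190.6 / 86166) × 360° = 25.86°.
At the equator that is 25.86° × (2π·6371/360) km/° = 25.86 × 111.2 = 2876 km.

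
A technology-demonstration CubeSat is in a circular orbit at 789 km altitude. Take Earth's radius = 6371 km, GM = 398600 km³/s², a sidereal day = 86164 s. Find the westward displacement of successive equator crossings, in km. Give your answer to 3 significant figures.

2800 km

Semi-major axis a = 6371 + 789 = 7160 km. Period T = 2π√(a³/μ) = 2π√(7160³/398600) = 6029.5 s = 100.49 min.
During one orbit Earth rotates (6029.5 / 86164) × 360° = 25.19°.
At the equator that is 25.19° × (2π·6371/360) km/° = 25.19 × 111.2 = 2801 km.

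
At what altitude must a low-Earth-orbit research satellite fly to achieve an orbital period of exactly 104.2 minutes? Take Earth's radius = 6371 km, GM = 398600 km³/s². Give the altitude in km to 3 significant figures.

964 km

T = 104.2 min = 6252.0 s.
From T = 2π√(a³/μ): a = (μ T²/4π²)^(1/3) = (398600 × 6252.0² / 4π²)^(1/3) = 7335 km.
Altitude h = a − R = 7335 − 6371 = 964 km.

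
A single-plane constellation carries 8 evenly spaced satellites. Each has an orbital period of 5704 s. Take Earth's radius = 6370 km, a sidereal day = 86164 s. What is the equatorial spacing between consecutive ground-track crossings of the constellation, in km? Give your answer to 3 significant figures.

Single-satellite node shift = (5704.0/86164) × 360° = 23.83°.
With 8 satellites evenly phased, successive equator crossings are 23.83/8 = 2.979° apart.
That is 2.979 × 111.2 = 331 km at the equator.

331 km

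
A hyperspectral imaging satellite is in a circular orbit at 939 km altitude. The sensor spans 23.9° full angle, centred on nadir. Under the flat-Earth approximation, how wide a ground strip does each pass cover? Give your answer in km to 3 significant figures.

397 km

Half-angle = 23.9°/2 = 11.95°.
Swath width ≈ 2h·tan(θ/2) = 2 × 939 × tan(11.95°) = 397.5 km.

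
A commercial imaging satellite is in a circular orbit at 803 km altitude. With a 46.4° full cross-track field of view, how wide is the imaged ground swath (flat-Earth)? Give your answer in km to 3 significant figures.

Half-angle = 46.4°/2 = 23.2°.
Swath width ≈ 2h·tan(θ/2) = 2 × 803 × tan(23.2°) = 688.3 km.

688 km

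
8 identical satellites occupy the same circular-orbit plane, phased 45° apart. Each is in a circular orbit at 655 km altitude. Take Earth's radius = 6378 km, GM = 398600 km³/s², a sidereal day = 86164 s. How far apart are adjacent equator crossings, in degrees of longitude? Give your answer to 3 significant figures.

3.07°

Semi-major axis a = 6378 + 655 = 7033 km. Period T = 2π√(a³/μ) = 2π√(7033³/398600) = 5869.8 s = 97.83 min.
Single-satellite node shift = (5869.8/86164) × 360° = 24.52°.
With 8 satellites evenly phased, successive equator crossings are 24.52/8 = 3.066° apart.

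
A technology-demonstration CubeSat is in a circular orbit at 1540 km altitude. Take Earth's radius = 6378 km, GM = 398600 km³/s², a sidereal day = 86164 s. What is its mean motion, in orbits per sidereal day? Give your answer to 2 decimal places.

12.29

Semi-major axis a = 6378 + 1540 = 7918 km. Period T = 2π√(a³/μ) = 2π√(7918³/398600) = 7011.9 s = 116.86 min.
Orbits per sidereal day = 86164 / 7011.9 = 12.288.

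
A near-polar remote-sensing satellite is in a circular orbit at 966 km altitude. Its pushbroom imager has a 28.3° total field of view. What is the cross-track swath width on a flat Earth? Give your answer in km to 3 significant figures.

487 km

Half-angle = 28.3°/2 = 14.15°.
Swath width ≈ 2h·tan(θ/2) = 2 × 966 × tan(14.15°) = 487.1 km.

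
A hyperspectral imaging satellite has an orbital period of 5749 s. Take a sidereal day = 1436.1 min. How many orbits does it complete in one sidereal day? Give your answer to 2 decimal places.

Orbits per sidereal day = 86166 / 5749.0 = 14.988.

14.99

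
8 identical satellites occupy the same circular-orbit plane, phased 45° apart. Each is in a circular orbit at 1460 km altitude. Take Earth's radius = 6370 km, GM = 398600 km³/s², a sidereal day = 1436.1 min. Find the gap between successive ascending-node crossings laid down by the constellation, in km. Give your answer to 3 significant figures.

400 km

Semi-major axis a = 6370 + 1460 = 7830 km. Period T = 2π√(a³/μ) = 2π√(7830³/398600) = 6895.3 s = 114.92 min.
Single-satellite node shift = (6895.3/86166) × 360° = 28.81°.
With 8 satellites evenly phased, successive equator crossings are 28.81/8 = 3.601° apart.
That is 3.601 × 111.2 = 400 km at the equator.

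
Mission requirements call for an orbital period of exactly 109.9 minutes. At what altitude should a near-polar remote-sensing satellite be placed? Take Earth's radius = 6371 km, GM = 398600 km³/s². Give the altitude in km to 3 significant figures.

1230 km

T = 109.9 min = 6594.0 s.
From T = 2π√(a³/μ): a = (μ T²/4π²)^(1/3) = (398600 × 6594.0² / 4π²)^(1/3) = 7600 km.
Altitude h = a − R = 7600 − 6371 = 1229 km.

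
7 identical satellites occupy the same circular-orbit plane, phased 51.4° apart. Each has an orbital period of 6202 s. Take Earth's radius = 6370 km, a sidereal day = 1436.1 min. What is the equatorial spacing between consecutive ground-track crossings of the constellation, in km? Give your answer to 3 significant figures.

412 km

Single-satellite node shift = (6202.0/86166) × 360° = 25.91°.
With 7 satellites evenly phased, successive equator crossings are 25.91/7 = 3.702° apart.
That is 3.702 × 111.2 = 412 km at the equator.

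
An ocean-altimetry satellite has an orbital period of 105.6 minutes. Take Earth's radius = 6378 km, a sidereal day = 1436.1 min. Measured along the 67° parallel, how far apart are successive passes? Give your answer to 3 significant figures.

1150 km

T = 105.6 min = 6336.0 s.
Node shift per orbit = (6336.0/86166) × 360° = 26.47°.
Equatorial spacing = 26.47 × 111.3 km/° = 2947 km.
At 67° latitude, spacing = 2947 × cos(67°) = 1151 km.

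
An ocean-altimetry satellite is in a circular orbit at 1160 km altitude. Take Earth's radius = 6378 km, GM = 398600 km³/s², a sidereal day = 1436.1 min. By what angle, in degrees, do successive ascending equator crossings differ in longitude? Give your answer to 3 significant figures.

Semi-major axis a = 6378 + 1160 = 7538 km. Period T = 2π√(a³/μ) = 2π√(7538³/398600) = 6513.2 s = 108.55 min.
During one orbit Earth rotates (6513.2 / 86166) × 360° = 27.21°.

27.2°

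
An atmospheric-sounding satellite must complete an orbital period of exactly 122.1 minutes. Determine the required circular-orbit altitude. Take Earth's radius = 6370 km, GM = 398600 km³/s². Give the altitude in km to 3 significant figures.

T = 122.1 min = 7326.0 s.
From T = 2π√(a³/μ): a = (μ T²/4π²)^(1/3) = (398600 × 7326.0² / 4π²)^(1/3) = 8153 km.
Altitude h = a − R = 8153 − 6370 = 1783 km.

1780 km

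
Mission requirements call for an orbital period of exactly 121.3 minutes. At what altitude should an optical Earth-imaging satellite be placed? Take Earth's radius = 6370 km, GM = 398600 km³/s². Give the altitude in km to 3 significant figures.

1750 km

T = 121.3 min = 7278.0 s.
From T = 2π√(a³/μ): a = (μ T²/4π²)^(1/3) = (398600 × 7278.0² / 4π²)^(1/3) = 8117 km.
Altitude h = a − R = 8117 − 6370 = 1747 km.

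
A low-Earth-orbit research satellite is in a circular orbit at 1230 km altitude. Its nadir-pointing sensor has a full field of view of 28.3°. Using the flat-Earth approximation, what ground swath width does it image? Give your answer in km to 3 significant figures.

Half-angle = 28.3°/2 = 14.15°.
Swath width ≈ 2h·tan(θ/2) = 2 × 1230 × tan(14.15°) = 620.2 km.

620 km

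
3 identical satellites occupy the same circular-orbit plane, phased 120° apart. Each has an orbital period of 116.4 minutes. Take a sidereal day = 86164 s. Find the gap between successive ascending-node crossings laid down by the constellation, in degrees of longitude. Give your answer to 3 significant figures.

T = 116.4 min = 6984.0 s.
Single-satellite node shift = (6984.0/86164) × 360° = 29.18°.
With 3 satellites evenly phased, successive equator crossings are 29.18/3 = 9.727° apart.

9.73°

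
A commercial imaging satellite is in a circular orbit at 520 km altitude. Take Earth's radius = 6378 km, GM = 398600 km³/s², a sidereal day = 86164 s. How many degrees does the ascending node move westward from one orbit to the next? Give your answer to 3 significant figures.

Semi-major axis a = 6378 + 520 = 6898 km. Period T = 2π√(a³/μ) = 2π√(6898³/398600) = 5701.6 s = 95.03 min.
During one orbit Earth rotates (5701.6 / 86164) × 360° = 23.82°.

23.8°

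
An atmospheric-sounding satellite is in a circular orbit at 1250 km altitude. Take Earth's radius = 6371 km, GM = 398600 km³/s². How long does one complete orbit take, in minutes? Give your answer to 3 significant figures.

110 min

Semi-major axis a = 6371 + 1250 = 7621 km. Period T = 2π√(a³/μ) = 2π√(7621³/398600) = 6621.1 s = 110.35 min.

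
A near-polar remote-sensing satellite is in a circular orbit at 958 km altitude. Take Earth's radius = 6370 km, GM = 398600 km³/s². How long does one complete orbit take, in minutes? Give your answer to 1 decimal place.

Semi-major axis a = 6370 + 958 = 7328 km. Period T = 2π√(a³/μ) = 2π√(7328³/398600) = 6242.9 s = 104.05 min.

104.0 min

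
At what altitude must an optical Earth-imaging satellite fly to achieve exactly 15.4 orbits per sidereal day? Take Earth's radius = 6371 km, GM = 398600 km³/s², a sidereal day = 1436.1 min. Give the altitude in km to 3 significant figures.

Required period T = 86166 / 15.4 = 5595.2 s.
From T = 2π√(a³/μ): a = (μ T²/4π²)^(1/3) = (398600 × 5595.2² / 4π²)^(1/3) = 6812 km.
Altitude h = a − R = 6812 − 6371 = 441 km.

441 km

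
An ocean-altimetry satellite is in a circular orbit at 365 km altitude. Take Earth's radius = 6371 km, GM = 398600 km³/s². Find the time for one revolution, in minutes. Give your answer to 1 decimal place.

91.7 min

Semi-major axis a = 6371 + 365 = 6736 km. Period T = 2π√(a³/μ) = 2π√(6736³/398600) = 5501.9 s = 91.70 min.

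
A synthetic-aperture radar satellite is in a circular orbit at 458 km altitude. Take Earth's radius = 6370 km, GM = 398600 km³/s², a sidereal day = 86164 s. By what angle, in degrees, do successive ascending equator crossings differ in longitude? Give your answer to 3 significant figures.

23.5°

Semi-major axis a = 6370 + 458 = 6828 km. Period T = 2π√(a³/μ) = 2π√(6828³/398600) = 5615.0 s = 93.58 min.
During one orbit Earth rotates (5615.0 / 86164) × 360° = 23.46°.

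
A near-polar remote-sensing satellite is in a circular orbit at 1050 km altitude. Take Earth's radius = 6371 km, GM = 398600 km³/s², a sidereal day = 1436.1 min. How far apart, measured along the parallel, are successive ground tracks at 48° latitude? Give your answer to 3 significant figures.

1980 km

Semi-major axis a = 6371 + 1050 = 7421 km. Period T = 2π√(a³/μ) = 2π√(7421³/398600) = 6362.2 s = 106.04 min.
Node shift per orbit = (6362.2/86166) × 360° = 26.58°.
Equatorial spacing = 26.58 × 111.2 km/° = 2956 km.
At 48° latitude, spacing = 2956 × cos(48°) = 1978 km.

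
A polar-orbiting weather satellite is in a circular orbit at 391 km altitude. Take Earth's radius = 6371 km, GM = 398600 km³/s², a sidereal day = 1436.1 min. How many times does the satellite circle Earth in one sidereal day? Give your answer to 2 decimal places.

Semi-major axis a = 6371 + 391 = 6762 km. Period T = 2π√(a³/μ) = 2π√(6762³/398600) = 5533.8 s = 92.23 min.
Orbits per sidereal day = 86166 / 5533.8 = 15.571.

15.57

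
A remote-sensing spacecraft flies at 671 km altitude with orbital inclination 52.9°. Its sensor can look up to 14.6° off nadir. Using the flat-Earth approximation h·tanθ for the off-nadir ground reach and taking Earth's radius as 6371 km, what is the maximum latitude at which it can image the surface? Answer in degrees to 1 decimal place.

For a prograde orbit the ground track reaches latitude ±i = ±52.9°.
Sensor half-swath on the ground ≈ 671·tan(14.6°) = 175 km = 1.57° of latitude.
Maximum observable latitude ≈ 52.9 + 1.57 = 54.5°.

54.5°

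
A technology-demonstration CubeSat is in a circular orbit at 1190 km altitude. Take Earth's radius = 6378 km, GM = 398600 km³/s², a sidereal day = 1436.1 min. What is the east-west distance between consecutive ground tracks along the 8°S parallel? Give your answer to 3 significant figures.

Semi-major axis a = 6378 + 1190 = 7568 km. Period T = 2π√(a³/μ) = 2π√(7568³/398600) = 6552.1 s = 109.20 min.
Node shift per orbit = (6552.1/86166) × 360° = 27.37°.
Equatorial spacing = 27.37 × 111.3 km/° = 3047 km.
At 8° latitude, spacing = 3047 × cos(8°) = 3018 km.

3020 km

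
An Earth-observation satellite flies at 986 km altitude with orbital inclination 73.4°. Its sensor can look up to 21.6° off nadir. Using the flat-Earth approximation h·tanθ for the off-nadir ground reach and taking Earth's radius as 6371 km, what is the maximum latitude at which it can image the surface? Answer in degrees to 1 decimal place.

For a prograde orbit the ground track reaches latitude ±i = ±73.4°.
Sensor half-swath on the ground ≈ 986·tan(21.6°) = 390 km = 3.51° of latitude.
Maximum observable latitude ≈ 73.4 + 3.51 = 76.9°.

76.9°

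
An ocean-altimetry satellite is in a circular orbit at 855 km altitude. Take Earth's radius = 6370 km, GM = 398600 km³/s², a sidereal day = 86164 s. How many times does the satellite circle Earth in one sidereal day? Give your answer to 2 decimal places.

14.10

Semi-major axis a = 6370 + 855 = 7225 km. Period T = 2π√(a³/μ) = 2π√(7225³/398600) = 6111.8 s = 101.86 min.
Orbits per sidereal day = 86164 / 6111.8 = 14.098.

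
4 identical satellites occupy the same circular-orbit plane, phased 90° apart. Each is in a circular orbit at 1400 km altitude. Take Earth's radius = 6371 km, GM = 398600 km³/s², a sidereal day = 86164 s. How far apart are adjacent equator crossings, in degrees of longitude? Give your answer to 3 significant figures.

Semi-major axis a = 6371 + 1400 = 7771 km. Period T = 2π√(a³/μ) = 2π√(7771³/398600) = 6817.5 s = 113.63 min.
Single-satellite node shift = (6817.5/86164) × 360° = 28.48°.
With 4 satellites evenly phased, successive equator crossings are 28.48/4 = 7.121° apart.

7.12°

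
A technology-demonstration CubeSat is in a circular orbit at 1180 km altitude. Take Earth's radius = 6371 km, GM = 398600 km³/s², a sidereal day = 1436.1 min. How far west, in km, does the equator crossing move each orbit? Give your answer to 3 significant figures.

Semi-major axis a = 6371 + 1180 = 7551 km. Period T = 2π√(a³/μ) = 2π√(7551³/398600) = 6530.1 s = 108.83 min.
During one orbit Earth rotates (6530.1 / 86166) × 360° = 27.28°.
At the equator that is 27.28° × (2π·6371/360) km/° = 27.28 × 111.2 = 3034 km.

3030 km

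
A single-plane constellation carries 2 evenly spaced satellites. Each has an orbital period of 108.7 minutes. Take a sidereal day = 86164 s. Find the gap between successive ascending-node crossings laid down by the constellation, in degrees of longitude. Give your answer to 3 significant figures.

13.6°

T = 108.7 min = 6522.0 s.
Single-satellite node shift = (6522.0/86164) × 360° = 27.25°.
With 2 satellites evenly phased, successive equator crossings are 27.25/2 = 13.625° apart.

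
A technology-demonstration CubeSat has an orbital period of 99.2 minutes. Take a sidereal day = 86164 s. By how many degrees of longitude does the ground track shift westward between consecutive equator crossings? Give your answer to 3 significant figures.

T = 99.2 min = 5952.0 s.
During one orbit Earth rotates (5952.0 / 86164) × 360° = 24.87°.

24.9°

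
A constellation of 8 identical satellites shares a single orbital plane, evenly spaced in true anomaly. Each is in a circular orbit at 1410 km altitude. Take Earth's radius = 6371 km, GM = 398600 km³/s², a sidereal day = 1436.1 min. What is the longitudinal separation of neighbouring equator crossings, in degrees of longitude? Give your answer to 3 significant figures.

3.57°

Semi-major axis a = 6371 + 1410 = 7781 km. Period T = 2π√(a³/μ) = 2π√(7781³/398600) = 6830.7 s = 113.84 min.
Single-satellite node shift = (6830.7/86166) × 360° = 28.54°.
With 8 satellites evenly phased, successive equator crossings are 28.54/8 = 3.567° apart.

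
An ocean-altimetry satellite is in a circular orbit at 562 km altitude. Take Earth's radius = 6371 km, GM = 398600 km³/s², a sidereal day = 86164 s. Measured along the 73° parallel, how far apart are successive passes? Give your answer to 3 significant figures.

780 km

Semi-major axis a = 6371 + 562 = 6933 km. Period T = 2π√(a³/μ) = 2π√(6933³/398600) = 5745.0 s = 95.75 min.
Node shift per orbit = (5745.0/86164) × 360° = 24.00°.
Equatorial spacing = 24.00 × 111.2 km/° = 2669 km.
At 73° latitude, spacing = 2669 × cos(73°) = 780 km.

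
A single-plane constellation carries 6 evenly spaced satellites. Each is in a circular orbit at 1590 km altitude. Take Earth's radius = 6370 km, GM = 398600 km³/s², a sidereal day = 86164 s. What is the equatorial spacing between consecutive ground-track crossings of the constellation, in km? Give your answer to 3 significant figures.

Semi-major axis a = 6370 + 1590 = 7960 km. Period T = 2π√(a³/μ) = 2π√(7960³/398600) = 7067.7 s = 117.80 min.
Single-satellite node shift = (7067.7/86164) × 360° = 29.53°.
With 6 satellites evenly phased, successive equator crossings are 29.53/6 = 4.922° apart.
That is 4.922 × 111.2 = 547 km at the equator.

547 km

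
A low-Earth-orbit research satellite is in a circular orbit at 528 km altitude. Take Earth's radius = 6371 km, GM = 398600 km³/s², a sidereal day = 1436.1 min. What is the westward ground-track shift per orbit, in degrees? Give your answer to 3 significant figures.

23.8°

Semi-major axis a = 6371 + 528 = 6899 km. Period T = 2π√(a³/μ) = 2π√(6899³/398600) = 5702.8 s = 95.05 min.
During one orbit Earth rotates (5702.8 / 86166) × 360° = 23.83°.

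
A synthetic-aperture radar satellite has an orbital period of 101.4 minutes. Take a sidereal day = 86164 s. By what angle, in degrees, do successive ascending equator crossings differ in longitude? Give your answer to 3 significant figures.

25.4°

T = 101.4 min = 6084.0 s.
During one orbit Earth rotates (6084.0 / 86164) × 360° = 25.42°.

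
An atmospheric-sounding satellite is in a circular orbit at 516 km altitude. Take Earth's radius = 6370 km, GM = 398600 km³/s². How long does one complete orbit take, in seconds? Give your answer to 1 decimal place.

5686.7 seconds

Semi-major axis a = 6370 + 516 = 6886 km. Period T = 2π√(a³/μ) = 2π√(6886³/398600) = 5686.7 s = 94.78 min.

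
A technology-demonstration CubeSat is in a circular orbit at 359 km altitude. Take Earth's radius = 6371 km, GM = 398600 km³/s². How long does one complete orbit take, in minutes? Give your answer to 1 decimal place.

91.6 min

Semi-major axis a = 6371 + 359 = 6730 km. Period T = 2π√(a³/μ) = 2π√(6730³/398600) = 5494.6 s = 91.58 min.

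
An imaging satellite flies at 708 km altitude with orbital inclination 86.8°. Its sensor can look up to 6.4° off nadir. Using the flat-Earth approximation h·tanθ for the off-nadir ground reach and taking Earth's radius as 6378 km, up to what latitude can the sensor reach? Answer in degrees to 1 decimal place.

87.5°

For a prograde orbit the ground track reaches latitude ±i = ±86.8°.
Sensor half-swath on the ground ≈ 708·tan(6.4°) = 79 km = 0.71° of latitude.
Maximum observable latitude ≈ 86.8 + 0.71 = 87.5°.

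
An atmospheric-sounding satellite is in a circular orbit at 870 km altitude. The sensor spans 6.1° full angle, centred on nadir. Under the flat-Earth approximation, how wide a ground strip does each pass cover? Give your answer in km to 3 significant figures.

92.7 km

Half-angle = 6.1°/2 = 3.05°.
Swath width ≈ 2h·tan(θ/2) = 2 × 870 × tan(3.05°) = 92.7 km.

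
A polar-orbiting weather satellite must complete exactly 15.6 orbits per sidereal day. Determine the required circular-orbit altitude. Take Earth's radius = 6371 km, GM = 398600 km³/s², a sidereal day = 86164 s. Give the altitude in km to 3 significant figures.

Required period T = 86164 / 15.6 = 5523.3 s.
From T = 2π√(a³/μ): a = (μ T²/4π²)^(1/3) = (398600 × 5523.3² / 4π²)^(1/3) = 6753 km.
Altitude h = a − R = 6753 − 6371 = 382 km.

382 km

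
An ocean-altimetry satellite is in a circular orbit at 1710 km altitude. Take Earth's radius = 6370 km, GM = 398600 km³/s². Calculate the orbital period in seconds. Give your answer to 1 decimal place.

7228.2 seconds

Semi-major axis a = 6370 + 1710 = 8080 km. Period T = 2π√(a³/μ) = 2π√(8080³/398600) = 7228.2 s = 120.47 min.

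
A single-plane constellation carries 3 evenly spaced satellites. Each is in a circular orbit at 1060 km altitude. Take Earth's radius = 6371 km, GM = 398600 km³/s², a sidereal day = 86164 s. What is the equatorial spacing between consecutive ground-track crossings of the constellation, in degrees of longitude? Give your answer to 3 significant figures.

Semi-major axis a = 6371 + 1060 = 7431 km. Period T = 2π√(a³/μ) = 2π√(7431³/398600) = 6375.0 s = 106.25 min.
Single-satellite node shift = (6375.0/86164) × 360° = 26.64°.
With 3 satellites evenly phased, successive equator crossings are 26.64/3 = 8.878° apart.

8.88°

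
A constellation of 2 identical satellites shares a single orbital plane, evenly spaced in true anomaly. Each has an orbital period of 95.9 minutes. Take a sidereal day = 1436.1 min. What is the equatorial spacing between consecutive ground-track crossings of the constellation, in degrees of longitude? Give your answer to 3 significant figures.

12.0°

T = 95.9 min = 5754.0 s.
Single-satellite node shift = (5754.0/86166) × 360° = 24.04°.
With 2 satellites evenly phased, successive equator crossings are 24.04/2 = 12.020° apart.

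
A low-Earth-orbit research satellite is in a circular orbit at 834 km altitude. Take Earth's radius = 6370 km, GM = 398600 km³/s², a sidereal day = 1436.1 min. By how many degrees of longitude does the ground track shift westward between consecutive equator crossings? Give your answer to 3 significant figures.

Semi-major axis a = 6370 + 834 = 7204 km. Period T = 2π√(a³/μ) = 2π√(7204³/398600) = 6085.2 s = 101.42 min.
During one orbit Earth rotates (6085.2 / 86166) × 360° = 25.42°.

25.4°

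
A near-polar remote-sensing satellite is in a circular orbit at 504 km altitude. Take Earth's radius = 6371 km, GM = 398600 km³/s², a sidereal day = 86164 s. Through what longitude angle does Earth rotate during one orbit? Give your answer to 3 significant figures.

Semi-major axis a = 6371 + 504 = 6875 km. Period T = 2π√(a³/μ) = 2π√(6875³/398600) = 5673.1 s = 94.55 min.
During one orbit Earth rotates (5673.1 / 86164) × 360° = 23.70°.

23.7°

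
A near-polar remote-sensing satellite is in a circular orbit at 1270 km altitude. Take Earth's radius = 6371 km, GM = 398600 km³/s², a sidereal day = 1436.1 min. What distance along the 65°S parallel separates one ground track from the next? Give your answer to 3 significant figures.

1310 km

Semi-major axis a = 6371 + 1270 = 7641 km. Period T = 2π√(a³/μ) = 2π√(7641³/398600) = 6647.2 s = 110.79 min.
Node shift per orbit = (6647.2/86166) × 360° = 27.77°.
Equatorial spacing = 27.77 × 111.2 km/° = 3088 km.
At 65° latitude, spacing = 3088 × cos(65°) = 1305 km.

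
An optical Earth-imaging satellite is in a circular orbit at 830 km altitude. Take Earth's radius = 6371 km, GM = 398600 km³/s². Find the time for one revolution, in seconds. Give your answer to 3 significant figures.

6080 seconds

Semi-major axis a = 6371 + 830 = 7201 km. Period T = 2π√(a³/μ) = 2π√(7201³/398600) = 6081.4 s = 101.36 min.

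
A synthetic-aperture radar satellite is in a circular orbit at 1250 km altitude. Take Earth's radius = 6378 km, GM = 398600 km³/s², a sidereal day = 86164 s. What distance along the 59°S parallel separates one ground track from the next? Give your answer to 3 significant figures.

1590 km

Semi-major axis a = 6378 + 1250 = 7628 km. Period T = 2π√(a³/μ) = 2π√(7628³/398600) = 6630.2 s = 110.50 min.
Node shift per orbit = (6630.2/86164) × 360° = 27.70°.
Equatorial spacing = 27.70 × 111.3 km/° = 3084 km.
At 59° latitude, spacing = 3084 × cos(59°) = 1588 km.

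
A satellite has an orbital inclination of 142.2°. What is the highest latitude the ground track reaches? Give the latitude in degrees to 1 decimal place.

37.8°

Retrograde orbit: the ground track reaches ±(180° − i) = ±(180 − 142.2) = ±37.8°.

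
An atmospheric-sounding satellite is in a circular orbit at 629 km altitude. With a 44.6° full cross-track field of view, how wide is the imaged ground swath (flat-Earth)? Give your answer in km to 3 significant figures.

Half-angle = 44.6°/2 = 22.3°.
Swath width ≈ 2h·tan(θ/2) = 2 × 629 × tan(22.3°) = 515.9 km.

516 km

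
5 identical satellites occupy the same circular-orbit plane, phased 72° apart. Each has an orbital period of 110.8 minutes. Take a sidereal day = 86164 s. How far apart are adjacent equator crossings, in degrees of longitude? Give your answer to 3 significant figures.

5.56°

T = 110.8 min = 6648.0 s.
Single-satellite node shift = (6648.0/86164) × 360° = 27.78°.
With 5 satellites evenly phased, successive equator crossings are 27.78/5 = 5.555° apart.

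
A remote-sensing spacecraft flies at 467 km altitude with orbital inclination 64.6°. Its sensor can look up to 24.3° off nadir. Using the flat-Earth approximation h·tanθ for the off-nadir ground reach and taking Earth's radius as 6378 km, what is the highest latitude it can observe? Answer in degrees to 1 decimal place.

66.5°

For a prograde orbit the ground track reaches latitude ±i = ±64.6°.
Sensor half-swath on the ground ≈ 467·tan(24.3°) = 211 km = 1.89° of latitude.
Maximum observable latitude ≈ 64.6 + 1.89 = 66.5°.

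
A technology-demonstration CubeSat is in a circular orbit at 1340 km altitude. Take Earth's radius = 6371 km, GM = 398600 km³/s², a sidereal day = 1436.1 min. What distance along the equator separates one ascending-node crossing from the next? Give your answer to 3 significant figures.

Semi-major axis a = 6371 + 1340 = 7711 km. Period T = 2π√(a³/μ) = 2π√(7711³/398600) = 6738.7 s = 112.31 min.
During one orbit Earth rotates (6738.7 / 86166) × 360° = 28.15°.
At the equator that is 28.15° × (2π·6371/360) km/° = 28.15 × 111.2 = 3131 km.

3130 km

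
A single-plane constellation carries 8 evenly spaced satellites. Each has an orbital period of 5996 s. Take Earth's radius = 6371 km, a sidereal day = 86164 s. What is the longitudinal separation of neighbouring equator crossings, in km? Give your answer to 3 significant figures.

Single-satellite node shift = (5996.0/86164) × 360° = 25.05°.
With 8 satellites evenly phased, successive equator crossings are 25.05/8 = 3.131° apart.
That is 3.131 × 111.2 = 348 km at the equator.

348 km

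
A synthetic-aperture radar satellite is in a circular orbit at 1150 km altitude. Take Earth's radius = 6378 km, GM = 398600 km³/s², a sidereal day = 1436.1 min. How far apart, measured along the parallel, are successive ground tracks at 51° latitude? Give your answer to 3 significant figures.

1900 km

Semi-major axis a = 6378 + 1150 = 7528 km. Period T = 2π√(a³/μ) = 2π√(7528³/398600) = 6500.3 s = 108.34 min.
Node shift per orbit = (6500.3/86166) × 360° = 27.16°.
Equatorial spacing = 27.16 × 111.3 km/° = 3023 km.
At 51° latitude, spacing = 3023 × cos(51°) = 1903 km.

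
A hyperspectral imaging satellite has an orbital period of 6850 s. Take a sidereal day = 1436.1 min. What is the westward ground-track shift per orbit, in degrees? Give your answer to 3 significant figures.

During one orbit Earth rotates (6850.0 / 86166) × 360° = 28.62°.

28.6°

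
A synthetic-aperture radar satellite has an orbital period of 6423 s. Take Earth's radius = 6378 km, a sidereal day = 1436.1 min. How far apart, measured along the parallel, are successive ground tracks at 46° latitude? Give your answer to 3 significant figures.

Node shift per orbit = (6423.0/86166) × 360° = 26.84°.
Equatorial spacing = 26.84 × 111.3 km/° = 2987 km.
At 46° latitude, spacing = 2987 × cos(46°) = 2075 km.

2080 km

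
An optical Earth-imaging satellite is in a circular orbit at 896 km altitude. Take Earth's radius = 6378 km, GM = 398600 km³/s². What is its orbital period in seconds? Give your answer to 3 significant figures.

6170 seconds

Semi-major axis a = 6378 + 896 = 7274 km. Period T = 2π√(a³/μ) = 2π√(7274³/398600) = 6174.1 s = 102.90 min.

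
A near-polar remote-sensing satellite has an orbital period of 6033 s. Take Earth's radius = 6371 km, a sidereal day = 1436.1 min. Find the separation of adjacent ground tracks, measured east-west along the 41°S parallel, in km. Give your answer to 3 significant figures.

2120 km

Node shift per orbit = (6033.0/86166) × 360° = 25.21°.
Equatorial spacing = 25.21 × 111.2 km/° = 2803 km.
At 41° latitude, spacing = 2803 × cos(41°) = 2115 km.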